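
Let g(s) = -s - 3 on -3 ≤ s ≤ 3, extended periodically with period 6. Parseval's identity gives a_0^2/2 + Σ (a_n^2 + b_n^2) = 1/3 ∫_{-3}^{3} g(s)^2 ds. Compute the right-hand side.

24

1/3 ∫_{-3}^{3} g(s)^2 ds = 1/3 · (72) = 24.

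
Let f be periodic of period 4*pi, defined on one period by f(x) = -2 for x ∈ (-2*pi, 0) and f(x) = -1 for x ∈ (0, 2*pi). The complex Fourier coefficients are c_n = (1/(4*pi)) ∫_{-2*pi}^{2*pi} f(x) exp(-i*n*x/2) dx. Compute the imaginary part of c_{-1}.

Since f is real-valued, Im(c_{-1}) = -(1/(4*pi)) ∫_{-2*pi}^{2*pi} f(x) sin(-x/2) dx = b_{1}/2.
Split the integral at the breakpoints.
Directly, an antiderivative of (-2) sin(-x/2) is -4*cos(x/2); evaluating from -2*pi to 0: ∫_{-2*pi}^{0} (-2) sin(-x/2) dx = (-4) - (4) = -8.
Directly, an antiderivative of (-1) sin(-x/2) is -2*cos(x/2); evaluating from 0 to 2*pi: ∫_{0}^{2*pi} (-1) sin(-x/2) dx = (2) - (-2) = 4.
So ∫_{-2*pi}^{2*pi} f(x) sin(-x/2) dx = -4.
Hence Im(c_{-1}) = (-1/(4*pi))·(-4) = 1/pi.

1/pi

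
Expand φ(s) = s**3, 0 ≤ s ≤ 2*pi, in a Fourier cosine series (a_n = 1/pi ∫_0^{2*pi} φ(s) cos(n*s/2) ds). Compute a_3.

16*(4 - 9*pi**2)/(27*pi)

a_3 = 1/pi ∫_0^{2*pi} (s**3) cos(3*s/2) ds.
Integrating by parts three times (tabular method), an antiderivative of (s**3) cos(3*s/2) is 2*s**3*sin(3*s/2)/3 + 4*s**2*cos(3*s/2)/3 - 16*s*sin(3*s/2)/9 - 32*cos(3*s/2)/27; evaluating from 0 to 2*pi: ∫_{0}^{2*pi} (s**3) cos(3*s/2) ds = (32/27 - 16*pi**2/3) - (-32/27) = 64/27 - 16*pi**2/3.
Hence a_3 = (1/pi)·(64/27 - 16*pi**2/3) = 16*(4 - 9*pi**2)/(27*pi).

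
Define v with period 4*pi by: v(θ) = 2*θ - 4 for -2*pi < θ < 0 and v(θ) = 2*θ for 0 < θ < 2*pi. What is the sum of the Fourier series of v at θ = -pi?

v is continuous at θ = -pi with value -2*pi - 4, so the series converges to -2*pi - 4 there.

-2*pi - 4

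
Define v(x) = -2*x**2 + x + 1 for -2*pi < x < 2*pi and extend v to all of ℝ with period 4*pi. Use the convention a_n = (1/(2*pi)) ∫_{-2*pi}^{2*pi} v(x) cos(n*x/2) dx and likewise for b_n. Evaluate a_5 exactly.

32/25

a_5 = (1/(2*pi)) ∫_{-2*pi}^{2*pi} v(x) cos(5*x/2) dx.
Integrating by parts twice (tabular method), an antiderivative of (-2*x**2 + x + 1) cos(5*x/2) is -4*x**2*sin(5*x/2)/5 + 2*x*sin(5*x/2)/5 - 16*x*cos(5*x/2)/25 + 82*sin(5*x/2)/125 + 4*cos(5*x/2)/25; evaluating from -2*pi to 2*pi: ∫_{-2*pi}^{2*pi} (-2*x**2 + x + 1) cos(5*x/2) dx = (-4/25 + 32*pi/25) - (-32*pi/25 - 4/25) = 64*pi/25.
Hence a_5 = (1/(2*pi))·(64*pi/25) = 32/25.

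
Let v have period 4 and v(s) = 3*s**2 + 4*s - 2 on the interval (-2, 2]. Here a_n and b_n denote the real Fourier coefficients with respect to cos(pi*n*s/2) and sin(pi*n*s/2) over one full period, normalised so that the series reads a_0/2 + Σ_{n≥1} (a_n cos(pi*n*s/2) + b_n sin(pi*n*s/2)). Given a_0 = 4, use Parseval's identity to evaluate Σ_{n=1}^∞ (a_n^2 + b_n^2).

1024/15

Parseval: a_0^2/2 + Σ_{n≥1} (a_n^2+b_n^2) = 1/2 ∫_{-2}^{2} v(s)^2 ds = 1144/15.
Subtract a_0^2/2 = 8: Σ (a_n^2+b_n^2) = 1024/15.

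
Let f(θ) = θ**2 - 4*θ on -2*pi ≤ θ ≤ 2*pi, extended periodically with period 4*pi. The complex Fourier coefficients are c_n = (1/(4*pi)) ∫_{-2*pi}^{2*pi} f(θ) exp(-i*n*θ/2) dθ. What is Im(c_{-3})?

Since f is real-valued, Im(c_{-3}) = -(1/(4*pi)) ∫_{-2*pi}^{2*pi} f(θ) sin(-3*θ/2) dθ = b_{3}/2.
Integrating by parts twice (tabular method), an antiderivative of (θ**2 - 4*θ) sin(-3*θ/2) is 2*θ**2*cos(3*θ/2)/3 - 8*θ*sin(3*θ/2)/9 - 8*θ*cos(3*θ/2)/3 + 16*sin(3*θ/2)/9 - 16*cos(3*θ/2)/27; evaluating from -2*pi to 2*pi: ∫_{-2*pi}^{2*pi} (θ**2 - 4*θ) sin(-3*θ/2) dθ = (-8*pi**2/3 + 16/27 + 16*pi/3) - (-8*pi**2/3 - 16*pi/3 + 16/27) = 32*pi/3.
Hence Im(c_{-3}) = (-1/(4*pi))·(32*pi/3) = -8/3.

-8/3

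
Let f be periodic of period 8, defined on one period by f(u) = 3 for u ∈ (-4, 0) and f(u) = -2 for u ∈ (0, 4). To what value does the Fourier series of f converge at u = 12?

u = 12 differs from u = 4 by 1 full period(s), and the series is 8-periodic.
At u = 4 the one-sided limits are f(4^-) = -2 and f(4^+) = 3.
By Dirichlet's theorem the series converges to their average, [(-2) + (3)]/2 = 1/2.

1/2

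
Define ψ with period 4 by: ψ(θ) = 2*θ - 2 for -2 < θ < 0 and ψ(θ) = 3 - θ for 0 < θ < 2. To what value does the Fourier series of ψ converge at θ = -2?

-5/2

θ = -2 differs from θ = 2 by -1 full period(s), and the series is 4-periodic.
At θ = 2 the one-sided limits are ψ(2^-) = 1 and ψ(2^+) = -6.
By Dirichlet's theorem the series converges to their average, [(1) + (-6)]/2 = -5/2.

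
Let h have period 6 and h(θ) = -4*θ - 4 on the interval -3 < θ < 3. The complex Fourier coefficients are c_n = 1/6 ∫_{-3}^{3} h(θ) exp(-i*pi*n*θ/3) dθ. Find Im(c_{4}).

-3/pi

Since h is real-valued, Im(c_{4}) = -1/6 ∫_{-3}^{3} h(θ) sin(4*pi*θ/3) dθ = -b_{4}/2.
Integrating by parts (boundary term plus one more integral), an antiderivative of (-4*θ - 4) sin(4*pi*θ/3) is 3*θ*cos(4*pi*θ/3)/pi - 9*sin(4*pi*θ/3)/(4*pi**2) + 3*cos(4*pi*θ/3)/pi; evaluating from -3 to 3: ∫_{-3}^{3} (-4*θ - 4) sin(4*pi*θ/3) dθ = (12/pi) - (-6/pi) = 18/pi.
Hence Im(c_{4}) = (-1/6)·(18/pi) = -3/pi.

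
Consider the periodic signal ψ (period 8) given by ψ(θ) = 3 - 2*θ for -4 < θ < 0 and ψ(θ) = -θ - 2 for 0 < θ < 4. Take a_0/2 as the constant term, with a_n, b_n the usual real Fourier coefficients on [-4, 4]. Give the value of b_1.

b_1 = 1/4 ∫_{-4}^{4} ψ(θ) sin(pi*θ/4) dθ.
Split the integral at the breakpoints.
Integrating by parts (boundary term plus one more integral), an antiderivative of (3 - 2*θ) sin(pi*θ/4) is 8*θ*cos(pi*θ/4)/pi - 32*sin(pi*θ/4)/pi**2 - 12*cos(pi*θ/4)/pi; evaluating from -4 to 0: ∫_{-4}^{0} (3 - 2*θ) sin(pi*θ/4) dθ = (-12/pi) - (44/pi) = -56/pi.
Integrating by parts (boundary term plus one more integral), an antiderivative of (-θ - 2) sin(pi*θ/4) is 4*θ*cos(pi*θ/4)/pi - 16*sin(pi*θ/4)/pi**2 + 8*cos(pi*θ/4)/pi; evaluating from 0 to 4: ∫_{0}^{4} (-θ - 2) sin(pi*θ/4) dθ = (-24/pi) - (8/pi) = -32/pi.
Summing the pieces and multiplying by (1/4) gives b_1 = -22/pi.

-22/pi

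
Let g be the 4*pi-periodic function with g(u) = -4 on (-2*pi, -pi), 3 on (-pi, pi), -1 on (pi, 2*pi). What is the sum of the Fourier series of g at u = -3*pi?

u = -3*pi differs from u = pi by -1 full period(s), and the series is 4*pi-periodic.
At u = pi the one-sided limits are g(pi^-) = 3 and g(pi^+) = -1.
By Dirichlet's theorem the series converges to their average, [(3) + (-1)]/2 = 1.

1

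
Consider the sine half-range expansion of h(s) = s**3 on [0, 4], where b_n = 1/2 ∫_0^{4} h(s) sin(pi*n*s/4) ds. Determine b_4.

-32/pi + 12/pi**3

b_4 = 1/2 ∫_0^{4} (s**3) sin(pi*s) ds.
Integrating by parts three times (tabular method), an antiderivative of (s**3) sin(pi*s) is -s**3*cos(pi*s)/pi + 3*s**2*sin(pi*s)/pi**2 + 6*s*cos(pi*s)/pi**3 - 6*sin(pi*s)/pi**4; evaluating from 0 to 4: ∫_{0}^{4} (s**3) sin(pi*s) ds = (-64/pi + 24/pi**3) - (0) = -64/pi + 24/pi**3.
Hence b_4 = (1/2)·(-64/pi + 24/pi**3) = -32/pi + 12/pi**3.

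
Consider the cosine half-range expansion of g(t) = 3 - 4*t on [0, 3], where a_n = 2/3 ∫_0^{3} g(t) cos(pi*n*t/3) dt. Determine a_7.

48/(49*pi**2)

a_7 = 2/3 ∫_0^{3} (3 - 4*t) cos(7*pi*t/3) dt.
Integrating by parts (boundary term plus one more integral), an antiderivative of (3 - 4*t) cos(7*pi*t/3) is -12*t*sin(7*pi*t/3)/(7*pi) + 9*sin(7*pi*t/3)/(7*pi) - 36*cos(7*pi*t/3)/(49*pi**2); evaluating from 0 to 3: ∫_{0}^{3} (3 - 4*t) cos(7*pi*t/3) dt = (36/(49*pi**2)) - (-36/(49*pi**2)) = 72/(49*pi**2).
Hence a_7 = (2/3)·(72/(49*pi**2)) = 48/(49*pi**2).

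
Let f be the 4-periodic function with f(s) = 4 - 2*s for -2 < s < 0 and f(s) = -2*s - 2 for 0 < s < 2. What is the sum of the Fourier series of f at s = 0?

At s = 0 the one-sided limits are f(0^-) = 4 and f(0^+) = -2.
By Dirichlet's theorem the series converges to their average, [(4) + (-2)]/2 = 1.

1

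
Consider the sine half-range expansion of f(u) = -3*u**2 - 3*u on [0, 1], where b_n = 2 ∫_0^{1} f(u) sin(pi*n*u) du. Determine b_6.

2/pi

b_6 = 2 ∫_0^{1} (-3*u**2 - 3*u) sin(6*pi*u) du.
Integrating by parts twice (tabular method), an antiderivative of (-3*u**2 - 3*u) sin(6*pi*u) is u**2*cos(6*pi*u)/(2*pi) - u*sin(6*pi*u)/(6*pi**2) + u*cos(6*pi*u)/(2*pi) - sin(6*pi*u)/(12*pi**2) - cos(6*pi*u)/(36*pi**3); evaluating from 0 to 1: ∫_{0}^{1} (-3*u**2 - 3*u) sin(6*pi*u) du = ((-1/36 + pi**2)/pi**3) - (-1/(36*pi**3)) = 1/pi.
Hence b_6 = 2·(1/pi) = 2/pi.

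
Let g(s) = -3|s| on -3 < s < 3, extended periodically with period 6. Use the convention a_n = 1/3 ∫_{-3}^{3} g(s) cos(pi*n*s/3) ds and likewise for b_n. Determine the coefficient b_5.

0

b_5 = 1/3 ∫_{-3}^{3} g(s) sin(5*pi*s/3) ds.
g is even and sin(5*pi*s/3) is odd, so the integrand is odd over a symmetric interval and the integral vanishes.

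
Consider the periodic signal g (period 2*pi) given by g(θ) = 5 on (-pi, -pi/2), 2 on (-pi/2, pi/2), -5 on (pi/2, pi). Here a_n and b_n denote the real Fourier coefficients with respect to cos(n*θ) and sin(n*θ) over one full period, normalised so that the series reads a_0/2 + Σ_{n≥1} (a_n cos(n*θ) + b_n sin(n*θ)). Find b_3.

b_3 = 1/pi ∫_{-pi}^{pi} g(θ) sin(3*θ) dθ.
Split the integral at the breakpoints.
Directly, an antiderivative of (5) sin(3*θ) is -5*cos(3*θ)/3; evaluating from -pi to -pi/2: ∫_{-pi}^{-pi/2} (5) sin(3*θ) dθ = (0) - (5/3) = -5/3.
Directly, an antiderivative of (2) sin(3*θ) is -2*cos(3*θ)/3; evaluating from -pi/2 to pi/2: ∫_{-pi/2}^{pi/2} (2) sin(3*θ) dθ = (0) - (0) = 0.
Directly, an antiderivative of (-5) sin(3*θ) is 5*cos(3*θ)/3; evaluating from pi/2 to pi: ∫_{pi/2}^{pi} (-5) sin(3*θ) dθ = (-5/3) - (0) = -5/3.
Summing the pieces and multiplying by (1/pi) gives b_3 = -10/(3*pi).

-10/(3*pi)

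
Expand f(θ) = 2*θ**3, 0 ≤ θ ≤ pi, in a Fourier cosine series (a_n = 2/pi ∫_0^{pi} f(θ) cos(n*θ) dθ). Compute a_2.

a_2 = 2/pi ∫_0^{pi} (2*θ**3) cos(2*θ) dθ.
Integrating by parts three times (tabular method), an antiderivative of (2*θ**3) cos(2*θ) is θ**3*sin(2*θ) + 3*θ**2*cos(2*θ)/2 - 3*θ*sin(2*θ)/2 - 3*cos(2*θ)/4; evaluating from 0 to pi: ∫_{0}^{pi} (2*θ**3) cos(2*θ) dθ = (-3/4 + 3*pi**2/2) - (-3/4) = 3*pi**2/2.
Hence a_2 = (2/pi)·(3*pi**2/2) = 3*pi.

3*pi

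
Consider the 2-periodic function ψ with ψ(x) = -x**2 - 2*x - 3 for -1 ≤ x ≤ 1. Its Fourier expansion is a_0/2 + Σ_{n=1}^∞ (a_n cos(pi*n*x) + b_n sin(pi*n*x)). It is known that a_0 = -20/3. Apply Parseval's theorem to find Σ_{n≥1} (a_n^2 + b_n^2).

128/45

Parseval: a_0^2/2 + Σ_{n≥1} (a_n^2+b_n^2) = ∫_{-1}^{1} ψ(x)^2 dx = 376/15.
Subtract a_0^2/2 = 200/9: Σ (a_n^2+b_n^2) = 128/45.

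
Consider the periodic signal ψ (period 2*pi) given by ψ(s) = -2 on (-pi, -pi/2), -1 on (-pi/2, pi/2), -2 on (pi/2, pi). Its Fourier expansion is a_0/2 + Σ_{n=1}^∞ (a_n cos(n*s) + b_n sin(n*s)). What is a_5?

2/(5*pi)

a_5 = 1/pi ∫_{-pi}^{pi} ψ(s) cos(5*s) ds.
ψ is even and cos(5*s) is even, so the integrand is even and a_5 = 2/pi ∫_0^{pi} ψ(s) cos(5*s) ds.
Split the integral at the breakpoints.
Directly, an antiderivative of (-1) cos(5*s) is -sin(5*s)/5; evaluating from 0 to pi/2: ∫_{0}^{pi/2} (-1) cos(5*s) ds = (-1/5) - (0) = -1/5.
Directly, an antiderivative of (-2) cos(5*s) is -2*sin(5*s)/5; evaluating from pi/2 to pi: ∫_{pi/2}^{pi} (-2) cos(5*s) ds = (0) - (-2/5) = 2/5.
Summing the pieces and multiplying by (2/pi) gives a_5 = 2/(5*pi).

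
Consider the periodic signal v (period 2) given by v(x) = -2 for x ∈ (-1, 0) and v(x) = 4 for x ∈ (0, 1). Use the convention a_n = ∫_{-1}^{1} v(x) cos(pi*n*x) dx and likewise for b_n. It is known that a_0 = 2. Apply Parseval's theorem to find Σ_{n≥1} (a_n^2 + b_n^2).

18

Parseval: a_0^2/2 + Σ_{n≥1} (a_n^2+b_n^2) = ∫_{-1}^{1} v(x)^2 dx = 20.
Subtract a_0^2/2 = 2: Σ (a_n^2+b_n^2) = 18.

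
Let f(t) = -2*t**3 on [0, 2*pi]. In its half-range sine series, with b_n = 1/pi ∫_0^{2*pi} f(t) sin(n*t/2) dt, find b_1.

b_1 = 1/pi ∫_0^{2*pi} (-2*t**3) sin(t/2) dt.
Integrating by parts three times (tabular method), an antiderivative of (-2*t**3) sin(t/2) is 4*t**3*cos(t/2) - 24*t**2*sin(t/2) - 96*t*cos(t/2) + 192*sin(t/2); evaluating from 0 to 2*pi: ∫_{0}^{2*pi} (-2*t**3) sin(t/2) dt = (32*pi*(6 - pi**2)) - (0) = 32*pi*(6 - pi**2).
Hence b_1 = (1/pi)·(32*pi*(6 - pi**2)) = 192 - 32*pi**2.

192 - 32*pi**2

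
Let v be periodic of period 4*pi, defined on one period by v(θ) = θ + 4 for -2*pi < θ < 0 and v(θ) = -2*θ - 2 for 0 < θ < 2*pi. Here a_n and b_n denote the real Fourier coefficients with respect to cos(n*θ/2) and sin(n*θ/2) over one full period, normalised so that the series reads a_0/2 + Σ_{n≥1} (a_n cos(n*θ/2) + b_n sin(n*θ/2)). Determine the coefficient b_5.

b_5 = (1/(2*pi)) ∫_{-2*pi}^{2*pi} v(θ) sin(5*θ/2) dθ.
Split the integral at the breakpoints.
Integrating by parts (boundary term plus one more integral), an antiderivative of (θ + 4) sin(5*θ/2) is -2*θ*cos(5*θ/2)/5 + 4*sin(5*θ/2)/25 - 8*cos(5*θ/2)/5; evaluating from -2*pi to 0: ∫_{-2*pi}^{0} (θ + 4) sin(5*θ/2) dθ = (-8/5) - (8/5 - 4*pi/5) = -16/5 + 4*pi/5.
Integrating by parts (boundary term plus one more integral), an antiderivative of (-2*θ - 2) sin(5*θ/2) is 4*θ*cos(5*θ/2)/5 - 8*sin(5*θ/2)/25 + 4*cos(5*θ/2)/5; evaluating from 0 to 2*pi: ∫_{0}^{2*pi} (-2*θ - 2) sin(5*θ/2) dθ = (-8*pi/5 - 4/5) - (4/5) = -8*pi/5 - 8/5.
Summing the pieces and multiplying by (1/(2*pi)) gives b_5 = 2*(-6 - pi)/(5*pi).

2*(-6 - pi)/(5*pi)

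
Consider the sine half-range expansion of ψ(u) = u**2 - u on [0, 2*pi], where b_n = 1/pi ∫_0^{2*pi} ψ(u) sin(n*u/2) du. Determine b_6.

2/3 - 4*pi/3

b_6 = 1/pi ∫_0^{2*pi} (u**2 - u) sin(3*u) du.
Integrating by parts twice (tabular method), an antiderivative of (u**2 - u) sin(3*u) is -u**2*cos(3*u)/3 + 2*u*sin(3*u)/9 + u*cos(3*u)/3 - sin(3*u)/9 + 2*cos(3*u)/27; evaluating from 0 to 2*pi: ∫_{0}^{2*pi} (u**2 - u) sin(3*u) du = (-4*pi**2/3 + 2/27 + 2*pi/3) - (2/27) = 2*pi*(1 - 2*pi)/3.
Hence b_6 = (1/pi)·(2*pi*(1 - 2*pi)/3) = 2/3 - 4*pi/3.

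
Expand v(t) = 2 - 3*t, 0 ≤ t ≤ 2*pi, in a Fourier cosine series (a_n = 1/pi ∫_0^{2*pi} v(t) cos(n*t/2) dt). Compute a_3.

8/(3*pi)

a_3 = 1/pi ∫_0^{2*pi} (2 - 3*t) cos(3*t/2) dt.
Integrating by parts (boundary term plus one more integral), an antiderivative of (2 - 3*t) cos(3*t/2) is -2*t*sin(3*t/2) + 4*sin(3*t/2)/3 - 4*cos(3*t/2)/3; evaluating from 0 to 2*pi: ∫_{0}^{2*pi} (2 - 3*t) cos(3*t/2) dt = (4/3) - (-4/3) = 8/3.
Hence a_3 = (1/pi)·(8/3) = 8/(3*pi).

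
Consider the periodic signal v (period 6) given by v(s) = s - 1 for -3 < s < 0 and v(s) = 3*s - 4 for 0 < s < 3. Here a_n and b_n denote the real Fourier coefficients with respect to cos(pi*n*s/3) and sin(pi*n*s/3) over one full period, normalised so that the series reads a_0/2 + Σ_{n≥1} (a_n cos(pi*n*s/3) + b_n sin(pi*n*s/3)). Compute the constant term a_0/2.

a_0 = 1/3 ∫_{-3}^{3} v(s) ds = 1/3 · (-6) = -2.
So the constant term a_0/2 = -1.

-1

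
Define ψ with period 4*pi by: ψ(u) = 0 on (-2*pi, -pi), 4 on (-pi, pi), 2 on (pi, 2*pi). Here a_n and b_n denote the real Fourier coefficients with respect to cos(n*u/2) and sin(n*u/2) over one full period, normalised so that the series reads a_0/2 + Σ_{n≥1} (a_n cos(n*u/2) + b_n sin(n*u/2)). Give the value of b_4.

0

b_4 = (1/(2*pi)) ∫_{-2*pi}^{2*pi} ψ(u) sin(2*u) du.
Split the integral at the breakpoints.
∫_{-2*pi}^{-pi} (0) sin(2*u) du = 0.
Directly, an antiderivative of (4) sin(2*u) is -2*cos(2*u); evaluating from -pi to pi: ∫_{-pi}^{pi} (4) sin(2*u) du = (-2) - (-2) = 0.
Directly, an antiderivative of (2) sin(2*u) is -cos(2*u); evaluating from pi to 2*pi: ∫_{pi}^{2*pi} (2) sin(2*u) du = (-1) - (-1) = 0.
Summing the pieces and multiplying by (1/(2*pi)) gives b_4 = 0.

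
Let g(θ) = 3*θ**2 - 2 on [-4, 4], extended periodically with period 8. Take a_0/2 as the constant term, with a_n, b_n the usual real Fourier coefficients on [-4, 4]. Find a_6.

a_6 = 1/4 ∫_{-4}^{4} g(θ) cos(3*pi*θ/2) dθ.
g is even and cos(3*pi*θ/2) is even, so the integrand is even and a_6 = 1/2 ∫_0^{4} g(θ) cos(3*pi*θ/2) dθ.
Integrating by parts twice (tabular method), an antiderivative of (3*θ**2 - 2) cos(3*pi*θ/2) is 2*θ**2*sin(3*pi*θ/2)/pi + 8*θ*cos(3*pi*θ/2)/(3*pi**2) - 4*sin(3*pi*θ/2)/(3*pi) - 16*sin(3*pi*θ/2)/(9*pi**3); evaluating from 0 to 4: ∫_{0}^{4} (3*θ**2 - 2) cos(3*pi*θ/2) dθ = (32/(3*pi**2)) - (0) = 32/(3*pi**2).
Hence a_6 = (1/2)·(32/(3*pi**2)) = 16/(3*pi**2).

16/(3*pi**2)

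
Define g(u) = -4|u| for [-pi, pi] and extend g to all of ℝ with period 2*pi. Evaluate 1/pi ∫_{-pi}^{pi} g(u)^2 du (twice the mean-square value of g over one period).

1/pi ∫_{-pi}^{pi} g(u)^2 du = 1/pi · (32*pi**3/3) = 32*pi**2/3.

32*pi**2/3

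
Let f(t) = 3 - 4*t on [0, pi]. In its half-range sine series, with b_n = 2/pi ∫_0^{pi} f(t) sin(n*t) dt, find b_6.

4/3

b_6 = 2/pi ∫_0^{pi} (3 - 4*t) sin(6*t) dt.
Integrating by parts (boundary term plus one more integral), an antiderivative of (3 - 4*t) sin(6*t) is 2*t*cos(6*t)/3 - sin(6*t)/9 - cos(6*t)/2; evaluating from 0 to pi: ∫_{0}^{pi} (3 - 4*t) sin(6*t) dt = (-1/2 + 2*pi/3) - (-1/2) = 2*pi/3.
Hence b_6 = (2/pi)·(2*pi/3) = 4/3.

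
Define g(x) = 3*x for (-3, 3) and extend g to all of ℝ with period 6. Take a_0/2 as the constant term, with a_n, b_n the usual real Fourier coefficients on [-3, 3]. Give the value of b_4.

b_4 = 1/3 ∫_{-3}^{3} g(x) sin(4*pi*x/3) dx.
g is odd and sin(4*pi*x/3) is odd, so the integrand is even and b_4 = 2/3 ∫_0^{3} g(x) sin(4*pi*x/3) dx.
Integrating by parts (boundary term plus one more integral), an antiderivative of (3*x) sin(4*pi*x/3) is -9*x*cos(4*pi*x/3)/(4*pi) + 27*sin(4*pi*x/3)/(16*pi**2); evaluating from 0 to 3: ∫_{0}^{3} (3*x) sin(4*pi*x/3) dx = (-27/(4*pi)) - (0) = -27/(4*pi).
Hence b_4 = (2/3)·(-27/(4*pi)) = -9/(2*pi).

-9/(2*pi)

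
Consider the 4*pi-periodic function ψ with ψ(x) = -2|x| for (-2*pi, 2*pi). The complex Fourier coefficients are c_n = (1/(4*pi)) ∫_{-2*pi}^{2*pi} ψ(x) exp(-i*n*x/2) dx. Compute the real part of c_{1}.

Since ψ is real-valued, Re(c_{1}) = (1/(4*pi)) ∫_{-2*pi}^{2*pi} ψ(x) cos(x/2) dx = a_{1}/2.
ψ is even and cos(x/2) is even, so the integrand is even: ∫_{-2*pi}^{2*pi} ψ(x) cos(x/2) dx = 2∫_0^{2*pi} ψ(x) cos(x/2) dx.
Integrating by parts (boundary term plus one more integral), an antiderivative of (-2*x) cos(x/2) is -4*x*sin(x/2) - 8*cos(x/2); evaluating from 0 to 2*pi: ∫_{0}^{2*pi} (-2*x) cos(x/2) dx = (8) - (-8) = 16.
So ∫_{-2*pi}^{2*pi} ψ(x) cos(x/2) dx = 32.
Hence Re(c_{1}) = (1/(4*pi))·(32) = 8/pi.

8/pi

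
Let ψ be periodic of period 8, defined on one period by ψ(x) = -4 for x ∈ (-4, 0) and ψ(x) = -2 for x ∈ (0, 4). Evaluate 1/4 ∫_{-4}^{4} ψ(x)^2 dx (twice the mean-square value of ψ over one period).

20

1/4 ∫_{-4}^{4} ψ(x)^2 dx = 1/4 · (80) = 20.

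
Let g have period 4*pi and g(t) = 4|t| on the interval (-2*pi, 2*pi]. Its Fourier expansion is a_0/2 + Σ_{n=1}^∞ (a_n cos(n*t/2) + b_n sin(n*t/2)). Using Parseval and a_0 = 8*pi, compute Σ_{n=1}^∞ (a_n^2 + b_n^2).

32*pi**2/3

Parseval: a_0^2/2 + Σ_{n≥1} (a_n^2+b_n^2) = (1/(2*pi)) ∫_{-2*pi}^{2*pi} g(t)^2 dt = 128*pi**2/3.
Subtract a_0^2/2 = 32*pi**2: Σ (a_n^2+b_n^2) = 32*pi**2/3.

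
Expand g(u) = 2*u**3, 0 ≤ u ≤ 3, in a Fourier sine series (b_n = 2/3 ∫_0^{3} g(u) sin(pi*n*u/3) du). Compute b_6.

-18/pi + 3/pi**3

b_6 = 2/3 ∫_0^{3} (2*u**3) sin(2*pi*u) du.
Integrating by parts three times (tabular method), an antiderivative of (2*u**3) sin(2*pi*u) is -u**3*cos(2*pi*u)/pi + 3*u**2*sin(2*pi*u)/(2*pi**2) + 3*u*cos(2*pi*u)/(2*pi**3) - 3*sin(2*pi*u)/(4*pi**4); evaluating from 0 to 3: ∫_{0}^{3} (2*u**3) sin(2*pi*u) du = (-27/pi + 9/(2*pi**3)) - (0) = -27/pi + 9/(2*pi**3).
Hence b_6 = (2/3)·(-27/pi + 9/(2*pi**3)) = -18/pi + 3/pi**3.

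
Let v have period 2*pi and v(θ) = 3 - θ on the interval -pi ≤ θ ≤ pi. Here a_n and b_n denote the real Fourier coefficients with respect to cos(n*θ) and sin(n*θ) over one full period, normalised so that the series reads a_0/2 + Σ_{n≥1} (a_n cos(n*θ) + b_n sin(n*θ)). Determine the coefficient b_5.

-2/5

b_5 = 1/pi ∫_{-pi}^{pi} v(θ) sin(5*θ) dθ.
Integrating by parts (boundary term plus one more integral), an antiderivative of (3 - θ) sin(5*θ) is θ*cos(5*θ)/5 - sin(5*θ)/25 - 3*cos(5*θ)/5; evaluating from -pi to pi: ∫_{-pi}^{pi} (3 - θ) sin(5*θ) dθ = (3/5 - pi/5) - (3/5 + pi/5) = -2*pi/5.
Hence b_5 = (1/pi)·(-2*pi/5) = -2/5.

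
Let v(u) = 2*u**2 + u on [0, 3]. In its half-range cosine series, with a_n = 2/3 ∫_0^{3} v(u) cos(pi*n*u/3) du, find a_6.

a_6 = 2/3 ∫_0^{3} (2*u**2 + u) cos(2*pi*u) du.
Integrating by parts twice (tabular method), an antiderivative of (2*u**2 + u) cos(2*pi*u) is u**2*sin(2*pi*u)/pi + u*sin(2*pi*u)/(2*pi) + u*cos(2*pi*u)/pi**2 - sin(2*pi*u)/(2*pi**3) + cos(2*pi*u)/(4*pi**2); evaluating from 0 to 3: ∫_{0}^{3} (2*u**2 + u) cos(2*pi*u) du = (13/(4*pi**2)) - (1/(4*pi**2)) = 3/pi**2.
Hence a_6 = (2/3)·(3/pi**2) = 2/pi**2.

2/pi**2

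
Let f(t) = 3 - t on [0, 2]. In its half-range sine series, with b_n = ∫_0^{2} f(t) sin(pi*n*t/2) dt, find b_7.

8/(7*pi)

b_7 = ∫_0^{2} (3 - t) sin(7*pi*t/2) dt.
Integrating by parts (boundary term plus one more integral), an antiderivative of (3 - t) sin(7*pi*t/2) is 2*t*cos(7*pi*t/2)/(7*pi) - 4*sin(7*pi*t/2)/(49*pi**2) - 6*cos(7*pi*t/2)/(7*pi); evaluating from 0 to 2: ∫_{0}^{2} (3 - t) sin(7*pi*t/2) dt = (2/(7*pi)) - (-6/(7*pi)) = 8/(7*pi).
Hence b_7 = 8/(7*pi).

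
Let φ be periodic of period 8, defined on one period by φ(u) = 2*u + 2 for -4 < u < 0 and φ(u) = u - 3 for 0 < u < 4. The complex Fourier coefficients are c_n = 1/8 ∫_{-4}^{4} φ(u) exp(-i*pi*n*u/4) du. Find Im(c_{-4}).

Since φ is real-valued, Im(c_{-4}) = -1/8 ∫_{-4}^{4} φ(u) sin(-pi*u) du = b_{4}/2.
Split the integral at the breakpoints.
Integrating by parts (boundary term plus one more integral), an antiderivative of (2*u + 2) sin(-pi*u) is 2*u*cos(pi*u)/pi - 2*sin(pi*u)/pi**2 + 2*cos(pi*u)/pi; evaluating from -4 to 0: ∫_{-4}^{0} (2*u + 2) sin(-pi*u) du = (2/pi) - (-6/pi) = 8/pi.
Integrating by parts (boundary term plus one more integral), an antiderivative of (u - 3) sin(-pi*u) is u*cos(pi*u)/pi - sin(pi*u)/pi**2 - 3*cos(pi*u)/pi; evaluating from 0 to 4: ∫_{0}^{4} (u - 3) sin(-pi*u) du = (1/pi) - (-3/pi) = 4/pi.
So ∫_{-4}^{4} φ(u) sin(-pi*u) du = 12/pi.
Hence Im(c_{-4}) = (-1/8)·(12/pi) = -3/(2*pi).

-3/(2*pi)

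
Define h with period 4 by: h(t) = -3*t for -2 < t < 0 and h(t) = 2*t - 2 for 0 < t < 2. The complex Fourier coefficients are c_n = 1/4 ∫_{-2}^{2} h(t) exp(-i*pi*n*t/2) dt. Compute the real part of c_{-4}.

0

Since h is real-valued, Re(c_{-4}) = 1/4 ∫_{-2}^{2} h(t) cos(-2*pi*t) dt = a_{4}/2.
Split the integral at the breakpoints.
Integrating by parts (boundary term plus one more integral), an antiderivative of (-3*t) cos(-2*pi*t) is -3*t*sin(2*pi*t)/(2*pi) - 3*cos(2*pi*t)/(4*pi**2); evaluating from -2 to 0: ∫_{-2}^{0} (-3*t) cos(-2*pi*t) dt = (-3/(4*pi**2)) - (-3/(4*pi**2)) = 0.
Integrating by parts (boundary term plus one more integral), an antiderivative of (2*t - 2) cos(-2*pi*t) is t*sin(2*pi*t)/pi - sin(2*pi*t)/pi + cos(2*pi*t)/(2*pi**2); evaluating from 0 to 2: ∫_{0}^{2} (2*t - 2) cos(-2*pi*t) dt = (1/(2*pi**2)) - (1/(2*pi**2)) = 0.
So ∫_{-2}^{2} h(t) cos(-2*pi*t) dt = 0.
Hence Re(c_{-4}) = (1/4)·(0) = 0.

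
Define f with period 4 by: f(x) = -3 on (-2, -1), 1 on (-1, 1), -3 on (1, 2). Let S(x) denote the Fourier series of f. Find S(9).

x = 9 differs from x = 1 by 2 full period(s), and the series is 4-periodic.
At x = 1 the one-sided limits are f(1^-) = 1 and f(1^+) = -3.
By Dirichlet's theorem the series converges to their average, [(1) + (-3)]/2 = -1.

-1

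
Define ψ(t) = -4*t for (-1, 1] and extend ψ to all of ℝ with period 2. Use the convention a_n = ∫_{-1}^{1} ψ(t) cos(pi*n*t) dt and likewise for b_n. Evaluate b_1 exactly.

-8/pi

b_1 = ∫_{-1}^{1} ψ(t) sin(pi*t) dt.
ψ is odd and sin(pi*t) is odd, so the integrand is even and b_1 = 2 ∫_0^{1} ψ(t) sin(pi*t) dt.
Integrating by parts (boundary term plus one more integral), an antiderivative of (-4*t) sin(pi*t) is 4*t*cos(pi*t)/pi - 4*sin(pi*t)/pi**2; evaluating from 0 to 1: ∫_{0}^{1} (-4*t) sin(pi*t) dt = (-4/pi) - (0) = -4/pi.
Hence b_1 = 2·(-4/pi) = -8/pi.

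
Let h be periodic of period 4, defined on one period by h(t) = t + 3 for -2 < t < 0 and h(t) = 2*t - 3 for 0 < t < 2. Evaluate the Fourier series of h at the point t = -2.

1

h is continuous at t = -2 with value 1, so the series converges to 1 there.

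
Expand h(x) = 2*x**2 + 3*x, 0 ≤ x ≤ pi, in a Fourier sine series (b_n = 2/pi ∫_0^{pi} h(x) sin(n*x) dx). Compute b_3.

-16/(27*pi) + 2 + 4*pi/3

b_3 = 2/pi ∫_0^{pi} (2*x**2 + 3*x) sin(3*x) dx.
Integrating by parts twice (tabular method), an antiderivative of (2*x**2 + 3*x) sin(3*x) is -2*x**2*cos(3*x)/3 + 4*x*sin(3*x)/9 - x*cos(3*x) + sin(3*x)/3 + 4*cos(3*x)/27; evaluating from 0 to pi: ∫_{0}^{pi} (2*x**2 + 3*x) sin(3*x) dx = (-4/27 + pi + 2*pi**2/3) - (4/27) = -8/27 + pi + 2*pi**2/3.
Hence b_3 = (2/pi)·(-8/27 + pi + 2*pi**2/3) = -16/(27*pi) + 2 + 4*pi/3.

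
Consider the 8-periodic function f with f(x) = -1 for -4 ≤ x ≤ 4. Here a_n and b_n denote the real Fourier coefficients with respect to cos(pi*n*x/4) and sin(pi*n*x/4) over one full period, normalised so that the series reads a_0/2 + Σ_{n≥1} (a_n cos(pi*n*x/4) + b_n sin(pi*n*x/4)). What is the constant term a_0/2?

-1

a_0 = 1/4 ∫_{-4}^{4} f(x) dx = 1/4 · (-8) = -2.
So the constant term a_0/2 = -1.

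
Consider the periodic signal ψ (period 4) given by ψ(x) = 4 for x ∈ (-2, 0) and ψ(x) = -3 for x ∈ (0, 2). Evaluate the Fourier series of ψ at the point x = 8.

x = 8 differs from x = 0 by 2 full period(s), and the series is 4-periodic.
At x = 0 the one-sided limits are ψ(0^-) = 4 and ψ(0^+) = -3.
By Dirichlet's theorem the series converges to their average, [(4) + (-3)]/2 = 1/2.

1/2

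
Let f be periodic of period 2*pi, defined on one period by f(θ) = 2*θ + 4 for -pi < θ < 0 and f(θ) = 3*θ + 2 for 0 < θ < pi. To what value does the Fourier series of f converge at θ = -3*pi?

pi/2 + 3

θ = -3*pi differs from θ = pi by -2 full period(s), and the series is 2*pi-periodic.
At θ = pi the one-sided limits are f(pi^-) = 2 + 3*pi and f(pi^+) = 4 - 2*pi.
By Dirichlet's theorem the series converges to their average, [(2 + 3*pi) + (4 - 2*pi)]/2 = pi/2 + 3.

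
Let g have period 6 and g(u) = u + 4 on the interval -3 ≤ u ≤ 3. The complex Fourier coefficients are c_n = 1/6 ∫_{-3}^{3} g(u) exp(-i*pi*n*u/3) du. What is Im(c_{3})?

-1/pi

Since g is real-valued, Im(c_{3}) = -1/6 ∫_{-3}^{3} g(u) sin(pi*u) du = -b_{3}/2.
Integrating by parts (boundary term plus one more integral), an antiderivative of (u + 4) sin(pi*u) is -u*cos(pi*u)/pi + sin(pi*u)/pi**2 - 4*cos(pi*u)/pi; evaluating from -3 to 3: ∫_{-3}^{3} (u + 4) sin(pi*u) du = (7/pi) - (1/pi) = 6/pi.
Hence Im(c_{3}) = (-1/6)·(6/pi) = -1/pi.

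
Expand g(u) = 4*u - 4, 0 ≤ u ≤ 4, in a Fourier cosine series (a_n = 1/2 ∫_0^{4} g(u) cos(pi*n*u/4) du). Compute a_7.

-64/(49*pi**2)

a_7 = 1/2 ∫_0^{4} (4*u - 4) cos(7*pi*u/4) du.
Integrating by parts (boundary term plus one more integral), an antiderivative of (4*u - 4) cos(7*pi*u/4) is 16*u*sin(7*pi*u/4)/(7*pi) - 16*sin(7*pi*u/4)/(7*pi) + 64*cos(7*pi*u/4)/(49*pi**2); evaluating from 0 to 4: ∫_{0}^{4} (4*u - 4) cos(7*pi*u/4) du = (-64/(49*pi**2)) - (64/(49*pi**2)) = -128/(49*pi**2).
Hence a_7 = (1/2)·(-128/(49*pi**2)) = -64/(49*pi**2).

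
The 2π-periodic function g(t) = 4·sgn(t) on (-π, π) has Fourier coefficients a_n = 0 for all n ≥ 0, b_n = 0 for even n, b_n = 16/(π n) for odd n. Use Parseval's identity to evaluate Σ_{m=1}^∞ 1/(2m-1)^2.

Parseval: Σ b_n^2 = (1/π) ∫_{-π}^{π} g(t)^2 dt = 32.
Only odd n contribute, with b_n^2 = 256/(π^2 n^2), so Σ_{m≥1} 1/(2m-1)^2 = π^2·(32)/256 = pi**2/8.

pi**2/8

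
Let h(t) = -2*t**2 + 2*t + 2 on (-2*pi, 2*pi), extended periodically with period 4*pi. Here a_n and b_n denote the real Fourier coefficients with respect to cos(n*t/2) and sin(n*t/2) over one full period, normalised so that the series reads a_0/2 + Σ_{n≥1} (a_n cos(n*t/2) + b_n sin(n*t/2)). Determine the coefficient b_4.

b_4 = (1/(2*pi)) ∫_{-2*pi}^{2*pi} h(t) sin(2*t) dt.
Integrating by parts twice (tabular method), an antiderivative of (-2*t**2 + 2*t + 2) sin(2*t) is t**2*cos(2*t) - t*sin(2*t) - t*cos(2*t) + sin(2*t)/2 - 3*cos(2*t)/2; evaluating from -2*pi to 2*pi: ∫_{-2*pi}^{2*pi} (-2*t**2 + 2*t + 2) sin(2*t) dt = (-2*pi - 3/2 + 4*pi**2) - (-3/2 + 2*pi + 4*pi**2) = -4*pi.
Hence b_4 = (1/(2*pi))·(-4*pi) = -2.

-2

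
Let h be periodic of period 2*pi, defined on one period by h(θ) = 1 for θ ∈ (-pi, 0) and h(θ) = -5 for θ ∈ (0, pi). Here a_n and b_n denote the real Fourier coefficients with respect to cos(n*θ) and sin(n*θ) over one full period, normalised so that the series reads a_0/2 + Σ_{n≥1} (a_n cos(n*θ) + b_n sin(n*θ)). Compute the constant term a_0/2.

-2

a_0 = 1/pi ∫_{-pi}^{pi} h(θ) dθ = 1/pi · (-4*pi) = -4.
So the constant term a_0/2 = -2.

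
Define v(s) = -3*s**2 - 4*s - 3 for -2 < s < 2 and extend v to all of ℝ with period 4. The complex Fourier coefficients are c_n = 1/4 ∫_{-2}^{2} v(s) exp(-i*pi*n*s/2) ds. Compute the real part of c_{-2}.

-6/pi**2

Since v is real-valued, Re(c_{-2}) = 1/4 ∫_{-2}^{2} v(s) cos(-pi*s) ds = a_{2}/2.
Integrating by parts twice (tabular method), an antiderivative of (-3*s**2 - 4*s - 3) cos(-pi*s) is -3*s**2*sin(pi*s)/pi - 4*s*sin(pi*s)/pi - 6*s*cos(pi*s)/pi**2 - 3*sin(pi*s)/pi + 6*sin(pi*s)/pi**3 - 4*cos(pi*s)/pi**2; evaluating from -2 to 2: ∫_{-2}^{2} (-3*s**2 - 4*s - 3) cos(-pi*s) ds = (-16/pi**2) - (8/pi**2) = -24/pi**2.
Hence Re(c_{-2}) = (1/4)·(-24/pi**2) = -6/pi**2.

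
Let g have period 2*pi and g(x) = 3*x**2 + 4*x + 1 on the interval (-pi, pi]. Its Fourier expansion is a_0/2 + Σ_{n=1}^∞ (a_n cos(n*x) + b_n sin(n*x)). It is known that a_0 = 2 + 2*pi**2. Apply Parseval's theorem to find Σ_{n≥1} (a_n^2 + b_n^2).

8*pi**2*(20 + 3*pi**2)/15

Parseval: a_0^2/2 + Σ_{n≥1} (a_n^2+b_n^2) = 1/pi ∫_{-pi}^{pi} g(x)^2 dx = 2 + 44*pi**2/3 + 18*pi**4/5.
Subtract a_0^2/2 = 2*(1 + pi**2)**2: Σ (a_n^2+b_n^2) = 8*pi**2*(20 + 3*pi**2)/15.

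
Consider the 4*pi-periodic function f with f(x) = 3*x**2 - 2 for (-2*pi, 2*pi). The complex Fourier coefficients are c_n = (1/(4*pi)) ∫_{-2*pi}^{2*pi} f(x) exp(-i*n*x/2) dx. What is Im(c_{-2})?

0

Since f is real-valued, Im(c_{-2}) = -(1/(4*pi)) ∫_{-2*pi}^{2*pi} f(x) sin(-x) dx = b_{2}/2.
(f is even, so the integrand is odd over a symmetric interval and the integral vanishes.)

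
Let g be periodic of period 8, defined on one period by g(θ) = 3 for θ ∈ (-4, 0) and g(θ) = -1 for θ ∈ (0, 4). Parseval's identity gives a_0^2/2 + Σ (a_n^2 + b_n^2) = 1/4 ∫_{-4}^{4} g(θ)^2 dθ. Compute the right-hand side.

1/4 ∫_{-4}^{4} g(θ)^2 dθ = 1/4 · (40) = 10.

10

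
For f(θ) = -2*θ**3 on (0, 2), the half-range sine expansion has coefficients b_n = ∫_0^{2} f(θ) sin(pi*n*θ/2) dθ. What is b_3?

32*(2 - 3*pi**2)/(9*pi**3)

b_3 = ∫_0^{2} (-2*θ**3) sin(3*pi*θ/2) dθ.
Integrating by parts three times (tabular method), an antiderivative of (-2*θ**3) sin(3*pi*θ/2) is 4*θ**3*cos(3*pi*θ/2)/(3*pi) - 8*θ**2*sin(3*pi*θ/2)/(3*pi**2) - 32*θ*cos(3*pi*θ/2)/(9*pi**3) + 64*sin(3*pi*θ/2)/(27*pi**4); evaluating from 0 to 2: ∫_{0}^{2} (-2*θ**3) sin(3*pi*θ/2) dθ = (32*(2 - 3*pi**2)/(9*pi**3)) - (0) = 32*(2 - 3*pi**2)/(9*pi**3).
Hence b_3 = 32*(2 - 3*pi**2)/(9*pi**3).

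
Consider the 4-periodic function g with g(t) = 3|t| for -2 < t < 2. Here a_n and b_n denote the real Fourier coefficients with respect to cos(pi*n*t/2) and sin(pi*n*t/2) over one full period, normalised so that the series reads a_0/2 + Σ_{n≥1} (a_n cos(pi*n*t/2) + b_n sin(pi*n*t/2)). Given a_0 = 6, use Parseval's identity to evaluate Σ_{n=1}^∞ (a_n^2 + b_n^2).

6

Parseval: a_0^2/2 + Σ_{n≥1} (a_n^2+b_n^2) = 1/2 ∫_{-2}^{2} g(t)^2 dt = 24.
Subtract a_0^2/2 = 18: Σ (a_n^2+b_n^2) = 6.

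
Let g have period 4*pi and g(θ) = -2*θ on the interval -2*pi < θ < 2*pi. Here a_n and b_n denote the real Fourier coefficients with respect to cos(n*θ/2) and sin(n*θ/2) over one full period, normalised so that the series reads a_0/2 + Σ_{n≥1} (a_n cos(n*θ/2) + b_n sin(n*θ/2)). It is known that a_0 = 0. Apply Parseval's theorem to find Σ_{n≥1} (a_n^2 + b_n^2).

Parseval: a_0^2/2 + Σ_{n≥1} (a_n^2+b_n^2) = (1/(2*pi)) ∫_{-2*pi}^{2*pi} g(θ)^2 dθ = 32*pi**2/3.
Subtract a_0^2/2 = 0: Σ (a_n^2+b_n^2) = 32*pi**2/3.

32*pi**2/3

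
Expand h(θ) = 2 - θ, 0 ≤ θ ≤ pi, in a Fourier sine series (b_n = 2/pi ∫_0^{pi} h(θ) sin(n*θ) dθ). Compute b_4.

1/2

b_4 = 2/pi ∫_0^{pi} (2 - θ) sin(4*θ) dθ.
Integrating by parts (boundary term plus one more integral), an antiderivative of (2 - θ) sin(4*θ) is θ*cos(4*θ)/4 - sin(4*θ)/16 - cos(4*θ)/2; evaluating from 0 to pi: ∫_{0}^{pi} (2 - θ) sin(4*θ) dθ = (-1/2 + pi/4) - (-1/2) = pi/4.
Hence b_4 = (2/pi)·(pi/4) = 1/2.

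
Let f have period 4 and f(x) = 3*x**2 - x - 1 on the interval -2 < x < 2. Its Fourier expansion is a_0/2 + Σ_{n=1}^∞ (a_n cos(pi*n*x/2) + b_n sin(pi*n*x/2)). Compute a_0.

a_0 = 1/2 ∫_{-2}^{2} f(x) dx = 1/2 · (12) = 6.

6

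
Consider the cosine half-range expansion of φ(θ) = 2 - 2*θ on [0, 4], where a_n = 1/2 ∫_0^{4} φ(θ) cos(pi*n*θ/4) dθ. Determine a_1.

32/pi**2

a_1 = 1/2 ∫_0^{4} (2 - 2*θ) cos(pi*θ/4) dθ.
Integrating by parts (boundary term plus one more integral), an antiderivative of (2 - 2*θ) cos(pi*θ/4) is -8*θ*sin(pi*θ/4)/pi + 8*sin(pi*θ/4)/pi - 32*cos(pi*θ/4)/pi**2; evaluating from 0 to 4: ∫_{0}^{4} (2 - 2*θ) cos(pi*θ/4) dθ = (32/pi**2) - (-32/pi**2) = 64/pi**2.
Hence a_1 = (1/2)·(64/pi**2) = 32/pi**2.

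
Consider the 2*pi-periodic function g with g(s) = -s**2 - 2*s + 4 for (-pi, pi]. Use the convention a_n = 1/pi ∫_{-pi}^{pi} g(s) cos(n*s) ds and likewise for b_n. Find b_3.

-4/3

b_3 = 1/pi ∫_{-pi}^{pi} g(s) sin(3*s) ds.
Integrating by parts twice (tabular method), an antiderivative of (-s**2 - 2*s + 4) sin(3*s) is s**2*cos(3*s)/3 - 2*s*sin(3*s)/9 + 2*s*cos(3*s)/3 - 2*sin(3*s)/9 - 38*cos(3*s)/27; evaluating from -pi to pi: ∫_{-pi}^{pi} (-s**2 - 2*s + 4) sin(3*s) ds = (-pi**2/3 - 2*pi/3 + 38/27) - (-pi**2/3 + 38/27 + 2*pi/3) = -4*pi/3.
Hence b_3 = (1/pi)·(-4*pi/3) = -4/3.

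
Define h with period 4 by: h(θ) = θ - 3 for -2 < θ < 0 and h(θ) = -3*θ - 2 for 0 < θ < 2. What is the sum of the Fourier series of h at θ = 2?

-13/2

At θ = 2 the one-sided limits are h(2^-) = -8 and h(2^+) = -5.
By Dirichlet's theorem the series converges to their average, [(-8) + (-5)]/2 = -13/2.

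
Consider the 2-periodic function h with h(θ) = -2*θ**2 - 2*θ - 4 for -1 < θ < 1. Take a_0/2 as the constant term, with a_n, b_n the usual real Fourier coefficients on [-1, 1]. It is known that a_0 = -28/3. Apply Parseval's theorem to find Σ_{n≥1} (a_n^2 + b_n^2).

152/45

Parseval: a_0^2/2 + Σ_{n≥1} (a_n^2+b_n^2) = ∫_{-1}^{1} h(θ)^2 dθ = 704/15.
Subtract a_0^2/2 = 392/9: Σ (a_n^2+b_n^2) = 152/45.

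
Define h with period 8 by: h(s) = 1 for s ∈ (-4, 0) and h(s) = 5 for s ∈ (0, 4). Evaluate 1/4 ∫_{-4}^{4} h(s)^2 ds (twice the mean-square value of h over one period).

26

1/4 ∫_{-4}^{4} h(s)^2 ds = 1/4 · (104) = 26.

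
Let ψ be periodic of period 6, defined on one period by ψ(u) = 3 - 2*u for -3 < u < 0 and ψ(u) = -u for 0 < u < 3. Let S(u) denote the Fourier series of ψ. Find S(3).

At u = 3 the one-sided limits are ψ(3^-) = -3 and ψ(3^+) = 9.
By Dirichlet's theorem the series converges to their average, [(-3) + (9)]/2 = 3.

3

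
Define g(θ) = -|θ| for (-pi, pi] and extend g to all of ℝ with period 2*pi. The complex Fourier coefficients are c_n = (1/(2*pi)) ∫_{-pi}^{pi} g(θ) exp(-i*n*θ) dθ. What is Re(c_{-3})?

2/(9*pi)

Since g is real-valued, Re(c_{-3}) = (1/(2*pi)) ∫_{-pi}^{pi} g(θ) cos(-3*θ) dθ = a_{3}/2.
g is even and cos(-3*θ) is even, so the integrand is even: ∫_{-pi}^{pi} g(θ) cos(-3*θ) dθ = 2∫_0^{pi} g(θ) cos(-3*θ) dθ.
Integrating by parts (boundary term plus one more integral), an antiderivative of (-θ) cos(-3*θ) is -θ*sin(3*θ)/3 - cos(3*θ)/9; evaluating from 0 to pi: ∫_{0}^{pi} (-θ) cos(-3*θ) dθ = (1/9) - (-1/9) = 2/9.
So ∫_{-pi}^{pi} g(θ) cos(-3*θ) dθ = 4/9.
Hence Re(c_{-3}) = (1/(2*pi))·(4/9) = 2/(9*pi).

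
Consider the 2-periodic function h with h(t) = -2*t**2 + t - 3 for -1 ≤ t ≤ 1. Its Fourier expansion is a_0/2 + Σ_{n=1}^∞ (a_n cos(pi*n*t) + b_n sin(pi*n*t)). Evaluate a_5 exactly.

a_5 = ∫_{-1}^{1} h(t) cos(5*pi*t) dt.
Integrating by parts twice (tabular method), an antiderivative of (-2*t**2 + t - 3) cos(5*pi*t) is -2*t**2*sin(5*pi*t)/(5*pi) + t*sin(5*pi*t)/(5*pi) - 4*t*cos(5*pi*t)/(25*pi**2) - 3*sin(5*pi*t)/(5*pi) + 4*sin(5*pi*t)/(125*pi**3) + cos(5*pi*t)/(25*pi**2); evaluating from -1 to 1: ∫_{-1}^{1} (-2*t**2 + t - 3) cos(5*pi*t) dt = (3/(25*pi**2)) - (-1/(5*pi**2)) = 8/(25*pi**2).
Hence a_5 = 8/(25*pi**2).

8/(25*pi**2)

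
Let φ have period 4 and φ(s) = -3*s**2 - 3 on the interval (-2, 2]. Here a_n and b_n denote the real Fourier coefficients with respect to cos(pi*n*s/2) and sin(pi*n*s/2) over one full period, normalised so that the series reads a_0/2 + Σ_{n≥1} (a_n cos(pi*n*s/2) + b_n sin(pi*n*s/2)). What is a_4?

a_4 = 1/2 ∫_{-2}^{2} φ(s) cos(2*pi*s) ds.
φ is even and cos(2*pi*s) is even, so the integrand is even and a_4 = ∫_0^{2} φ(s) cos(2*pi*s) ds.
Integrating by parts twice (tabular method), an antiderivative of (-3*s**2 - 3) cos(2*pi*s) is -3*s**2*sin(2*pi*s)/(2*pi) - 3*s*cos(2*pi*s)/(2*pi**2) - 3*sin(2*pi*s)/(2*pi) + 3*sin(2*pi*s)/(4*pi**3); evaluating from 0 to 2: ∫_{0}^{2} (-3*s**2 - 3) cos(2*pi*s) ds = (-3/pi**2) - (0) = -3/pi**2.
Hence a_4 = -3/pi**2.

-3/pi**2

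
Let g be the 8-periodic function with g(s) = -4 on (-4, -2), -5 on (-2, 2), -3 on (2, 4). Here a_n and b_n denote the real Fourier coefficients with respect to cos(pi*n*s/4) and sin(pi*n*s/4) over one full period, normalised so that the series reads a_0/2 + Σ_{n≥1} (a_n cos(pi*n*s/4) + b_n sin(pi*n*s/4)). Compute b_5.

1/(5*pi)

b_5 = 1/4 ∫_{-4}^{4} g(s) sin(5*pi*s/4) ds.
Split the integral at the breakpoints.
Directly, an antiderivative of (-4) sin(5*pi*s/4) is 16*cos(5*pi*s/4)/(5*pi); evaluating from -4 to -2: ∫_{-4}^{-2} (-4) sin(5*pi*s/4) ds = (0) - (-16/(5*pi)) = 16/(5*pi).
Directly, an antiderivative of (-5) sin(5*pi*s/4) is 4*cos(5*pi*s/4)/pi; evaluating from -2 to 2: ∫_{-2}^{2} (-5) sin(5*pi*s/4) ds = (0) - (0) = 0.
Directly, an antiderivative of (-3) sin(5*pi*s/4) is 12*cos(5*pi*s/4)/(5*pi); evaluating from 2 to 4: ∫_{2}^{4} (-3) sin(5*pi*s/4) ds = (-12/(5*pi)) - (0) = -12/(5*pi).
Summing the pieces and multiplying by (1/4) gives b_5 = 1/(5*pi).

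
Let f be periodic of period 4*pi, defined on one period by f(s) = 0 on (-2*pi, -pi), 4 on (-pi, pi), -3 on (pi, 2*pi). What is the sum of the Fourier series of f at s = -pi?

At s = -pi the one-sided limits are f(-pi^-) = 0 and f(-pi^+) = 4.
By Dirichlet's theorem the series converges to their average, [(0) + (4)]/2 = 2.

2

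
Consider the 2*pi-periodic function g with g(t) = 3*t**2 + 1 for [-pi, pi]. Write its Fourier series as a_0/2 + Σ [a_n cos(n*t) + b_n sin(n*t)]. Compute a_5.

a_5 = 1/pi ∫_{-pi}^{pi} g(t) cos(5*t) dt.
g is even and cos(5*t) is even, so the integrand is even and a_5 = 2/pi ∫_0^{pi} g(t) cos(5*t) dt.
Integrating by parts twice (tabular method), an antiderivative of (3*t**2 + 1) cos(5*t) is 3*t**2*sin(5*t)/5 + 6*t*cos(5*t)/25 + 19*sin(5*t)/125; evaluating from 0 to pi: ∫_{0}^{pi} (3*t**2 + 1) cos(5*t) dt = (-6*pi/25) - (0) = -6*pi/25.
Hence a_5 = (2/pi)·(-6*pi/25) = -12/25.

-12/25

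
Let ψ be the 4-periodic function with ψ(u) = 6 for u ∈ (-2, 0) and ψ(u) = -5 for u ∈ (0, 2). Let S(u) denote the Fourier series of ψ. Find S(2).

1/2

At u = 2 the one-sided limits are ψ(2^-) = -5 and ψ(2^+) = 6.
By Dirichlet's theorem the series converges to their average, [(-5) + (6)]/2 = 1/2.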